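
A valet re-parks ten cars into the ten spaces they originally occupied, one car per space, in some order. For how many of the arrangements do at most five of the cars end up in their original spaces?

3626624

# with exactly i fixed is C(10,i)·!(10-i); sum over i=0..5:
  i=0: C(10,0)·!10 = 1·1334961 = 1334961
  i=1: C(10,1)·!9 = 10·133496 = 1334960
  i=2: C(10,2)·!8 = 45·14833 = 667485
  i=3: C(10,3)·!7 = 120·1854 = 222480
  i=4: C(10,4)·!6 = 210·265 = 55650
  i=5: C(10,5)·!5 = 252·44 = 11088
Total = 3626624.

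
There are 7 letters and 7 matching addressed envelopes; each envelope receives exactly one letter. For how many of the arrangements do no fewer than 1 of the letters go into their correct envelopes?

Sum C(7,i)·!(7-i) for i = 1..7:
  i=1: C(7,1)·!6 = 7·265 = 1855
  i=2: C(7,2)·!5 = 21·44 = 924
  i=3: C(7,3)·!4 = 35·9 = 315
  i=4: C(7,4)·!3 = 35·2 = 70
  i=5: C(7,5)·!2 = 21·1 = 21
  i=6: C(7,6)·!1 = 7·0 = 0
  i=7: C(7,7)·!0 = 1·1 = 1
Total = 3186.

3186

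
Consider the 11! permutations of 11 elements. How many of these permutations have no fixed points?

The subfactorial !11 = [11!/e] (nearest integer).
11! = 39916800, and 39916800/e ≈ 14684570.08, so !11 = 14684570.

14684570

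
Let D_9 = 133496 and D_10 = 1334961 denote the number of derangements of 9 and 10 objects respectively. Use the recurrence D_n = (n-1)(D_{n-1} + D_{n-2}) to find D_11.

D_11 = (11-1)·(D_10 + D_9) = 10·(1334961 + 133496) = 10·1468457 = 14684570.

14684570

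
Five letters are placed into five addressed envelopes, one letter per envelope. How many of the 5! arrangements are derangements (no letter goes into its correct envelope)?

44

The number of derangements of 5 is !5 = Σ_{k=0}^{5} (-1)^k·5!/k!
= 5! - 5!/1! + 5!/2! - 5!/3! + 5!/4! - 5!/5!
= 120 - 120 + 60 - 20 + 5 - 1
= 44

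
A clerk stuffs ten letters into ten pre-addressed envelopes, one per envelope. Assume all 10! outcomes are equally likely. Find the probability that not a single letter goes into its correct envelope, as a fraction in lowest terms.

16481/44800

Favorable outcomes: !10 = 1334961.
Total outcomes: 10! = 3628800.
Probability = 1334961/3628800 = 16481/44800.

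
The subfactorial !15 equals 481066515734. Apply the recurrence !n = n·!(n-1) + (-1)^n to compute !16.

7697064251745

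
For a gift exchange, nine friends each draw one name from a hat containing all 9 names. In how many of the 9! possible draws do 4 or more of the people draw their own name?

6883

Sum C(9,i)·!(9-i) for i = 4..9:
  i=4: C(9,4)·!5 = 126·44 = 5544
  i=5: C(9,5)·!4 = 126·9 = 1134
  i=6: C(9,6)·!3 = 84·2 = 168
  i=7: C(9,7)·!2 = 36·1 = 36
  i=8: C(9,8)·!1 = 9·0 = 0
  i=9: C(9,9)·!0 = 1·1 = 1
Total = 6883.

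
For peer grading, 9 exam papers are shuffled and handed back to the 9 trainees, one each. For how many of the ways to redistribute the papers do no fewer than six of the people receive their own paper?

205

# with exactly i fixed is C(9,i)·!(9-i); sum over i=6..9:
  i=6: C(9,6)·!3 = 84·2 = 168
  i=7: C(9,7)·!2 = 36·1 = 36
  i=8: C(9,8)·!1 = 9·0 = 0
  i=9: C(9,9)·!0 = 1·1 = 1
Total = 205.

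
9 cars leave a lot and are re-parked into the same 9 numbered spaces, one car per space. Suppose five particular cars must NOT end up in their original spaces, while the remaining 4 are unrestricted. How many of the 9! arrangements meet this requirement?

205056

Inclusion-exclusion on the 5 forbidden self-matches:
Σ_{j=0}^{5} (-1)^j C(5,j)(9-j)!
= C(5,0)·9! - C(5,1)·8! + C(5,2)·7! - C(5,3)·6! + C(5,4)·5! - C(5,5)·4!
= 362880 - 201600 + 50400 - 7200 + 600 - 24
= 205056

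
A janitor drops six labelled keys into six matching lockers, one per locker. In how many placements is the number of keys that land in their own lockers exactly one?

264

Pick the single fixed position: C(6,1) = 6 ways.
The other 5 form a derangement: !5 = 44.
Total: 6 × 44 = 264.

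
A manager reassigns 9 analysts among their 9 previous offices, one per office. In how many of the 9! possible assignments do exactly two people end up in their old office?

66744

Pick the 2 fixed positions: C(9,2) = 36 ways.
The remaining 7 must be deranged: !7 = 1854.
Total: 36 × 1854 = 66744.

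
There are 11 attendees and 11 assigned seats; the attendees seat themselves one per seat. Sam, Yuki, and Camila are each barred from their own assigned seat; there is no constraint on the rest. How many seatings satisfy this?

30078720

Let A_j be the event that the j-th constrained one is fixed. By inclusion-exclusion over the 3 events:
Σ_{j=0}^{3} (-1)^j C(3,j)(11-j)!
= C(3,0)·11! - C(3,1)·10! + C(3,2)·9! - C(3,3)·8!
= 39916800 - 10886400 + 1088640 - 40320
= 30078720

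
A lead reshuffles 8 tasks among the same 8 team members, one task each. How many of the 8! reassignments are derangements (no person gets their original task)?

14833

The number of derangements of 8 is !8 = Σ_{k=0}^{8} (-1)^k·8!/k!
= 8! - 8!/1! + 8!/2! - 8!/3! + 8!/4! - 8!/5! + 8!/6! - 8!/7! + 8!/8!
= 40320 - 40320 + 20160 - 6720 + 1680 - 336 + 56 - 8 + 1
= 14833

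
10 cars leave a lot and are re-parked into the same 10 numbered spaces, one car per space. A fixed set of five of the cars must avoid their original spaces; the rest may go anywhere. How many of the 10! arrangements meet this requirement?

2170680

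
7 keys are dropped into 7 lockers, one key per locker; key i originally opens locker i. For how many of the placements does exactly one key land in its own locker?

Choose which one of the 7 is fixed: C(7,1) = 7.
The remaining 6 must be deranged: !6 = 265.
Total: 7 × 265 = 1855.

1855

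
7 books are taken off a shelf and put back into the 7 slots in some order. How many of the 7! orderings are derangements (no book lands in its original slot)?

1854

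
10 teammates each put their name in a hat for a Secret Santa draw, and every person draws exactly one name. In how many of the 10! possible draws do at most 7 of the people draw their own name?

Sum C(10,i)·!(10-i) for i = 0..7:
  i=0: C(10,0)·!10 = 1·1334961 = 1334961
  i=1: C(10,1)·!9 = 10·133496 = 1334960
  i=2: C(10,2)·!8 = 45·14833 = 667485
  i=3: C(10,3)·!7 = 120·1854 = 222480
  i=4: C(10,4)·!6 = 210·265 = 55650
  i=5: C(10,5)·!5 = 252·44 = 11088
  i=6: C(10,6)·!4 = 210·9 = 1890
  i=7: C(10,7)·!3 = 120·2 = 240
Total = 3628754.

3628754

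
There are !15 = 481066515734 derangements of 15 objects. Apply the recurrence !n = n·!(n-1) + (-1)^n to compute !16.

7697064251745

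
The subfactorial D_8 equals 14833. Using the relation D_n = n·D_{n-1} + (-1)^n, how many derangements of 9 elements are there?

D_9 = 9·14833 - 1 = 133496.

133496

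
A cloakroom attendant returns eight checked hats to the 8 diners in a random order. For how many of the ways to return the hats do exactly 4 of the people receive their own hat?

Choose which 4 of the 8 are fixed: C(8,4) = 70.
The remaining 4 must be deranged: !4 = 9.
Total: 70 × 9 = 630.

630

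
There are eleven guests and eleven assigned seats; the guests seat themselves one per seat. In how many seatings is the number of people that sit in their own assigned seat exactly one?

14684571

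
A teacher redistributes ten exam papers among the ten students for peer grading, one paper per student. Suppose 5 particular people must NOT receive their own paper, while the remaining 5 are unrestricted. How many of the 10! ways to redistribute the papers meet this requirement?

Let A_j be the event that the j-th constrained one is fixed. By inclusion-exclusion over the 5 events:
Σ_{j=0}^{5} (-1)^j C(5,j)(10-j)!
= C(5,0)·10! - C(5,1)·9! + C(5,2)·8! - C(5,3)·7! + C(5,4)·6! - C(5,5)·5!
= 3628800 - 1814400 + 403200 - 50400 + 3600 - 120
= 2170680

2170680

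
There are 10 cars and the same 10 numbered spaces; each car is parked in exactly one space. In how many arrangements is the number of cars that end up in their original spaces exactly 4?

Choose which 4 of the 10 are fixed: C(10,4) = 210.
The other 6 form a derangement: !6 = 265.
Total: 210 × 265 = 55650.

55650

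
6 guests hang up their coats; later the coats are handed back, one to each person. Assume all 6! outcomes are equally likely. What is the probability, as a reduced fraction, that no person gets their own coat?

Favorable outcomes: !6 = 265.
Total outcomes: 6! = 720.
Probability = 265/720 = 53/144.

53/144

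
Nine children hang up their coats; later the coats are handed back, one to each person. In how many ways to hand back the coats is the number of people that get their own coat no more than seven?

362879

# with exactly i fixed is C(9,i)·!(9-i); sum over i=0..7:
  i=0: C(9,0)·!9 = 1·133496 = 133496
  i=1: C(9,1)·!8 = 9·14833 = 133497
  i=2: C(9,2)·!7 = 36·1854 = 66744
  i=3: C(9,3)·!6 = 84·265 = 22260
  i=4: C(9,4)·!5 = 126·44 = 5544
  i=5: C(9,5)·!4 = 126·9 = 1134
  i=6: C(9,6)·!3 = 84·2 = 168
  i=7: C(9,7)·!2 = 36·1 = 36
Total = 362879.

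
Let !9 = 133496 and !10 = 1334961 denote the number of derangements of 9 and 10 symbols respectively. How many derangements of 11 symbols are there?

!11 = (11-1)·(!10 + !9) = 10·(1334961 + 133496) = 10·1468457 = 14684570.

14684570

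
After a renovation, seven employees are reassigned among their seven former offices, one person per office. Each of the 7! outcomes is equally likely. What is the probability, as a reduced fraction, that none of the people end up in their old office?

103/280

Favorable outcomes: !7 = 1854.
Total outcomes: 7! = 5040.
Probability = 1854/5040 = 103/280.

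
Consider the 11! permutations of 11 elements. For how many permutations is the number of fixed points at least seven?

Sum C(11,i)·!(11-i) for i = 7..11:
  i=7: C(11,7)·!4 = 330·9 = 2970
  i=8: C(11,8)·!3 = 165·2 = 330
  i=9: C(11,9)·!2 = 55·1 = 55
  i=10: C(11,10)·!1 = 11·0 = 0
  i=11: C(11,11)·!0 = 1·1 = 1
Total = 3356.

3356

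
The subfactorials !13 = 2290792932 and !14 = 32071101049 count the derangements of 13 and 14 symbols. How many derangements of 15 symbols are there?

!15 = (15-1)·(!14 + !13) = 14·(32071101049 + 2290792932) = 14·34361893981 = 481066515734.

481066515734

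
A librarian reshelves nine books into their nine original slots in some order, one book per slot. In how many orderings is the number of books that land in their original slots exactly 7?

Pick the 7 fixed positions: C(9,7) = 36 ways.
The other 2 form a derangement: !2 = 1.
Total: 36 × 1 = 36.

36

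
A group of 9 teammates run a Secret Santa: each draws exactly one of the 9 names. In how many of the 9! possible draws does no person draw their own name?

133496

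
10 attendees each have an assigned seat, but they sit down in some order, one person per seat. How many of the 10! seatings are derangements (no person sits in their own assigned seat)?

The subfactorial !10 = [10!/e] (nearest integer).
10! = 3628800, and 3628800/e ≈ 1334960.92, so !10 = 1334961.

1334961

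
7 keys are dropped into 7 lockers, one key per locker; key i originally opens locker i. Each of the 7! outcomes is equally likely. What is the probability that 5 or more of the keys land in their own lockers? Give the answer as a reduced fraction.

11/2520

Favorable outcomes: Σ_{i≥5} C(7,i)·!(7-i) = 21·1 + 7·0 + 1·1 = 22.
Total outcomes: 7! = 5040.
Probability = 22/5040 = 11/2520.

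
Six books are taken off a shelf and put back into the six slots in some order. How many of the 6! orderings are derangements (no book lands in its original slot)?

265

The number of derangements of 6 is !6 = Σ_{k=0}^{6} (-1)^k·6!/k!
= 6! - 6!/1! + 6!/2! - 6!/3! + 6!/4! - 6!/5! + 6!/6!
= 720 - 720 + 360 - 120 + 30 - 6 + 1
= 265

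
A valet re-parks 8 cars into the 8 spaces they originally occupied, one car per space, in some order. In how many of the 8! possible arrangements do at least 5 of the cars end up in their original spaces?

# with exactly i fixed is C(8,i)·!(8-i); sum over i=5..8:
  i=5: C(8,5)·!3 = 56·2 = 112
  i=6: C(8,6)·!2 = 28·1 = 28
  i=7: C(8,7)·!1 = 8·0 = 0
  i=8: C(8,8)·!0 = 1·1 = 1
Total = 141.

141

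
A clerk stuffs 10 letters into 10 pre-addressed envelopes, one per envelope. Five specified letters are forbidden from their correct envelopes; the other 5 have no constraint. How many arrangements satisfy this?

2170680

Inclusion-exclusion on the 5 forbidden self-matches:
Σ_{j=0}^{5} (-1)^j C(5,j)(10-j)!
= C(5,0)·10! - C(5,1)·9! + C(5,2)·8! - C(5,3)·7! + C(5,4)·6! - C(5,5)·5!
= 3628800 - 1814400 + 403200 - 50400 + 3600 - 120
= 2170680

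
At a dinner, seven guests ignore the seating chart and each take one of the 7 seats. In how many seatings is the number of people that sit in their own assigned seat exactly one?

1855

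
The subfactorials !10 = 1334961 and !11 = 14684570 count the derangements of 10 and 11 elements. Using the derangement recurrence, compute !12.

176214841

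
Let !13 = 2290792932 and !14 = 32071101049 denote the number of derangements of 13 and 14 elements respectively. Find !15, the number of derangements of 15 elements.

!15 = (15-1)·(!14 + !13) = 14·(32071101049 + 2290792932) = 14·34361893981 = 481066515734.

481066515734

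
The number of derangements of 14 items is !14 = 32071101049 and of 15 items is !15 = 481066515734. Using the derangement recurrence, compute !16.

7697064251745

!16 = (16-1)·(!15 + !14) = 15·(481066515734 + 32071101049) = 15·513137616783 = 7697064251745.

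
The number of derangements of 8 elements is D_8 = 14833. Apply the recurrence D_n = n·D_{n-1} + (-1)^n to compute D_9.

133496

D_9 = 9·14833 - 1 = 133496.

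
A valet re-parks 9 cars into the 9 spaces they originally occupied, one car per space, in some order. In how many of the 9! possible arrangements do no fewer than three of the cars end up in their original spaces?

29143

# with exactly i fixed is C(9,i)·!(9-i); sum over i=3..9:
  i=3: C(9,3)·!6 = 84·265 = 22260
  i=4: C(9,4)·!5 = 126·44 = 5544
  i=5: C(9,5)·!4 = 126·9 = 1134
  i=6: C(9,6)·!3 = 84·2 = 168
  i=7: C(9,7)·!2 = 36·1 = 36
  i=8: C(9,8)·!1 = 9·0 = 0
  i=9: C(9,9)·!0 = 1·1 = 1
Total = 29143.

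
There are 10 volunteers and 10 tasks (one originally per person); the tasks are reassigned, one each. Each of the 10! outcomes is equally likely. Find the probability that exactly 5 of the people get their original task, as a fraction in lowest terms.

11/3600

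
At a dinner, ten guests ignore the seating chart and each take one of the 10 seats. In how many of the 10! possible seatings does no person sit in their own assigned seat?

Recurrence: !10 = 9·(!9 + !8).
!10 = 9·(133496 + 14833) = 9·148329 = 1334961

1334961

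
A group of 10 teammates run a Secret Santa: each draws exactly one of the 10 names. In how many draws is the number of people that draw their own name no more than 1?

# with exactly i fixed is C(10,i)·!(10-i); sum over i=0..1:
  i=0: C(10,0)·!10 = 1·1334961 = 1334961
  i=1: C(10,1)·!9 = 10·133496 = 1334960
Total = 2669921.

2669921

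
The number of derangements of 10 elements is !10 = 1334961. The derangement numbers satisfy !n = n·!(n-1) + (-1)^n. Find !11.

14684570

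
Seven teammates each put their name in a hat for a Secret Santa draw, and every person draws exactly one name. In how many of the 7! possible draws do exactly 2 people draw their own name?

Pick the 2 fixed positions: C(7,2) = 21 ways.
The other 5 form a derangement: !5 = 44.
Total: 21 × 44 = 924.

924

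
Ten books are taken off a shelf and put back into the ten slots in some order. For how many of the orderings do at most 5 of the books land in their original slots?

3626624

# with exactly i fixed is C(10,i)·!(10-i); sum over i=0..5:
  i=0: C(10,0)·!10 = 1·1334961 = 1334961
  i=1: C(10,1)·!9 = 10·133496 = 1334960
  i=2: C(10,2)·!8 = 45·14833 = 667485
  i=3: C(10,3)·!7 = 120·1854 = 222480
  i=4: C(10,4)·!6 = 210·265 = 55650
  i=5: C(10,5)·!5 = 252·44 = 11088
Total = 3626624.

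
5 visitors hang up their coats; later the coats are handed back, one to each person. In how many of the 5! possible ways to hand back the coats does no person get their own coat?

44

The subfactorial !5 = [5!/e] (nearest integer).
5! = 120, and 120/e ≈ 44.15, so !5 = 44.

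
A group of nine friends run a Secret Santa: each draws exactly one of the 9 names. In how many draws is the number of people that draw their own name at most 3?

355997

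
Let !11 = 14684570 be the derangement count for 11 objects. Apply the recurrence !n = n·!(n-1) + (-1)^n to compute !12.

!12 = 12·14684570 + 1 = 176214841.

176214841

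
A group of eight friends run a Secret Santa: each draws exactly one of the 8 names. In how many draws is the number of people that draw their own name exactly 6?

28

Choose which 6 of the 8 are fixed: C(8,6) = 28.
The remaining 2 must be deranged: !2 = 1.
Total: 28 × 1 = 28.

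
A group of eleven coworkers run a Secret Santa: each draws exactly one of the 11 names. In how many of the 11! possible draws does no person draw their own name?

By inclusion-exclusion, !11 = Σ (-1)^k · 11!/k! for k=0..11
= 11! - 11!/1! + 11!/2! - 11!/3! + 11!/4! - 11!/5! + 11!/6! - 11!/7! + 11!/8! - 11!/9! + 11!/10! - 11!/11!
= 39916800 - 39916800 + 19958400 - 6652800 + 1663200 - 332640 + 55440 - 7920 + 990 - 110 + 11 - 1
= 14684570

14684570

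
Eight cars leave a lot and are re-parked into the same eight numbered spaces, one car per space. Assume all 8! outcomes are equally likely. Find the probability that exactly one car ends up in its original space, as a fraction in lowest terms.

103/280

Favorable outcomes: C(8,1)·!7 = 8·1854 = 14832.
Total outcomes: 8! = 40320.
Probability = 14832/40320 = 103/280.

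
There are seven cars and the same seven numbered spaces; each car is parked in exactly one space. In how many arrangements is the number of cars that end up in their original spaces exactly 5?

21

Pick the 5 fixed positions: C(7,5) = 21 ways.
The remaining 2 must be deranged: !2 = 1.
Total: 21 × 1 = 21.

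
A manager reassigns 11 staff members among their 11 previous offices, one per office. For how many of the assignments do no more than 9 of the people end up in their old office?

39916799

# with exactly i fixed is C(11,i)·!(11-i); sum over i=0..9:
  i=0: C(11,0)·!11 = 1·14684570 = 14684570
  i=1: C(11,1)·!10 = 11·1334961 = 14684571
  i=2: C(11,2)·!9 = 55·133496 = 7342280
  i=3: C(11,3)·!8 = 165·14833 = 2447445
  i=4: C(11,4)·!7 = 330·1854 = 611820
  i=5: C(11,5)·!6 = 462·265 = 122430
  i=6: C(11,6)·!5 = 462·44 = 20328
  i=7: C(11,7)·!4 = 330·9 = 2970
  i=8: C(11,8)·!3 = 165·2 = 330
  i=9: C(11,9)·!2 = 55·1 = 55
Total = 39916799.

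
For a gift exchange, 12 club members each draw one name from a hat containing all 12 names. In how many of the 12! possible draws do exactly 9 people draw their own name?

440

Choose which 9 of the 12 are fixed: C(12,9) = 220.
The other 3 form a derangement: !3 = 2.
Total: 220 × 2 = 440.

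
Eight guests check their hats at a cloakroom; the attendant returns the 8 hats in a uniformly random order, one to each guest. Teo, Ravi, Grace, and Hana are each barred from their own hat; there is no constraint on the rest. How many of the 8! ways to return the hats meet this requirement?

Let A_j be the event that the j-th constrained one is fixed. By inclusion-exclusion over the 4 events:
Σ_{j=0}^{4} (-1)^j C(4,j)(8-j)!
= C(4,0)·8! - C(4,1)·7! + C(4,2)·6! - C(4,3)·5! + C(4,4)·4!
= 40320 - 20160 + 4320 - 480 + 24
= 24024

24024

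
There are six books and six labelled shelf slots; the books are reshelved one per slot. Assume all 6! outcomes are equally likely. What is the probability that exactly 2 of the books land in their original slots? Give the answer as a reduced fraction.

Favorable outcomes: C(6,2)·!4 = 15·9 = 135.
Total outcomes: 6! = 720.
Probability = 135/720 = 3/16.

3/16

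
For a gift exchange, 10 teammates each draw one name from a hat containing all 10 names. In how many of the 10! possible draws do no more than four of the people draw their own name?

3615536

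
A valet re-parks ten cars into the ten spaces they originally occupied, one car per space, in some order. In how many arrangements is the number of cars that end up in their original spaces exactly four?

55650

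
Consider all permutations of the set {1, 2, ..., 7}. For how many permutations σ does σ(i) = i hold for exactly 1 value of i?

Pick the single fixed position: C(7,1) = 7 ways.
The remaining 6 must be deranged: !6 = 265.
Total: 7 × 265 = 1855.

1855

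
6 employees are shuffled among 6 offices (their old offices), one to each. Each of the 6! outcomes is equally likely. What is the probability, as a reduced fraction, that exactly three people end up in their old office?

Favorable outcomes: C(6,3)·!3 = 20·2 = 40.
Total outcomes: 6! = 720.
Probability = 40/720 = 1/18.

1/18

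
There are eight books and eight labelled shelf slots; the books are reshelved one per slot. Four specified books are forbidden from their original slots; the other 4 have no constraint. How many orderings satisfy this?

Let A_j be the event that the j-th constrained one is fixed. By inclusion-exclusion over the 4 events:
Σ_{j=0}^{4} (-1)^j C(4,j)(8-j)!
= C(4,0)·8! - C(4,1)·7! + C(4,2)·6! - C(4,3)·5! + C(4,4)·4!
= 40320 - 20160 + 4320 - 480 + 24
= 24024

24024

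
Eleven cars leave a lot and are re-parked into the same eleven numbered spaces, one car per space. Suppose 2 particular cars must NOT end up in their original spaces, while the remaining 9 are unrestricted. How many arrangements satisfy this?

33022080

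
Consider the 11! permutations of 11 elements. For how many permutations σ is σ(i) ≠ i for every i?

By inclusion-exclusion, !11 = Σ (-1)^k · 11!/k! for k=0..11
= 11! - 11!/1! + 11!/2! - 11!/3! + 11!/4! - 11!/5! + 11!/6! - 11!/7! + 11!/8! - 11!/9! + 11!/10! - 11!/11!
= 39916800 - 39916800 + 19958400 - 6652800 + 1663200 - 332640 + 55440 - 7920 + 990 - 110 + 11 - 1
= 14684570

14684570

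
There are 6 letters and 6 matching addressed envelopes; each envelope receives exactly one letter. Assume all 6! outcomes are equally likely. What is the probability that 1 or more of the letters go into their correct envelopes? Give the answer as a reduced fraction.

91/144

Favorable outcomes: Σ_{i≥1} C(6,i)·!(6-i) = 6·44 + 15·9 + 20·2 + 15·1 + 6·0 + 1·1 = 455.
Total outcomes: 6! = 720.
Probability = 455/720 = 91/144.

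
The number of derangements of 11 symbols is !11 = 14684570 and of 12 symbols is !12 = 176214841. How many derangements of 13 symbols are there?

!13 = (13-1)·(!12 + !11) = 12·(176214841 + 14684570) = 12·190899411 = 2290792932.

2290792932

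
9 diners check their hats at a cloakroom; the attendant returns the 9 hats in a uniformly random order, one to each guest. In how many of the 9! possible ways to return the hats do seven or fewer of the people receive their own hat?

362879

# with exactly i fixed is C(9,i)·!(9-i); sum over i=0..7:
  i=0: C(9,0)·!9 = 1·133496 = 133496
  i=1: C(9,1)·!8 = 9·14833 = 133497
  i=2: C(9,2)·!7 = 36·1854 = 66744
  i=3: C(9,3)·!6 = 84·265 = 22260
  i=4: C(9,4)·!5 = 126·44 = 5544
  i=5: C(9,5)·!4 = 126·9 = 1134
  i=6: C(9,6)·!3 = 84·2 = 168
  i=7: C(9,7)·!2 = 36·1 = 36
Total = 362879.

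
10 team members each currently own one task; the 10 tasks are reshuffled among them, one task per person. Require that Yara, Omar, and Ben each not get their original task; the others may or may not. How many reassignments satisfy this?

Let A_j be the event that the j-th constrained one is fixed. By inclusion-exclusion over the 3 events:
Σ_{j=0}^{3} (-1)^j C(3,j)(10-j)!
= C(3,0)·10! - C(3,1)·9! + C(3,2)·8! - C(3,3)·7!
= 3628800 - 1088640 + 120960 - 5040
= 2656080

2656080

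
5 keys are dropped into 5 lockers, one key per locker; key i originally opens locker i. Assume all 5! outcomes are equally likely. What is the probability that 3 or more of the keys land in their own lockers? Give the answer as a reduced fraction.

Favorable outcomes: Σ_{i≥3} C(5,i)·!(5-i) = 10·1 + 5·0 + 1·1 = 11.
Total outcomes: 5! = 120.
Probability = 11/120 = 11/120.

11/120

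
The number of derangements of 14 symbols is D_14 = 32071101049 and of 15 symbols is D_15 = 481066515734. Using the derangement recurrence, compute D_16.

D_16 = (16-1)·(D_15 + D_14) = 15·(481066515734 + 32071101049) = 15·513137616783 = 7697064251745.

7697064251745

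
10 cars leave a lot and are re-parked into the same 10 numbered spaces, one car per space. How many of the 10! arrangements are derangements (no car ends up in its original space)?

1334961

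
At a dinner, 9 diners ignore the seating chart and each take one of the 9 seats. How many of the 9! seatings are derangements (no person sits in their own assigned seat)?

Recurrence: !9 = 8·(!8 + !7).
!9 = 8·(14833 + 1854) = 8·16687 = 133496

133496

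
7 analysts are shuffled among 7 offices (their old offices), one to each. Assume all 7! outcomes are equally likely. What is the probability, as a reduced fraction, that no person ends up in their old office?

Favorable outcomes: !7 = 1854.
Total outcomes: 7! = 5040.
Probability = 1854/5040 = 103/280.

103/280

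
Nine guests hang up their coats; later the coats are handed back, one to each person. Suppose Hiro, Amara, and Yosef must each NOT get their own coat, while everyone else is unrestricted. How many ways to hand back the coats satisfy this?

256320

Let A_j be the event that the j-th constrained one is fixed. By inclusion-exclusion over the 3 events:
Σ_{j=0}^{3} (-1)^j C(3,j)(9-j)!
= C(3,0)·9! - C(3,1)·8! + C(3,2)·7! - C(3,3)·6!
= 362880 - 120960 + 15120 - 720
= 256320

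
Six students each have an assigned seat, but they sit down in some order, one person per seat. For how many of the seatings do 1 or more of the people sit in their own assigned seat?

455

# with exactly i fixed is C(6,i)·!(6-i); sum over i=1..6:
  i=1: C(6,1)·!5 = 6·44 = 264
  i=2: C(6,2)·!4 = 15·9 = 135
  i=3: C(6,3)·!3 = 20·2 = 40
  i=4: C(6,4)·!2 = 15·1 = 15
  i=5: C(6,5)·!1 = 6·0 = 0
  i=6: C(6,6)·!0 = 1·1 = 1
Total = 455.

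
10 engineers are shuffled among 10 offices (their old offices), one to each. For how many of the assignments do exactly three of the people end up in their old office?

222480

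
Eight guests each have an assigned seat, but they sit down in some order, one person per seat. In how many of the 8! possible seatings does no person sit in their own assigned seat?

14833

By inclusion-exclusion, !8 = Σ (-1)^k · 8!/k! for k=0..8
= 8! - 8!/1! + 8!/2! - 8!/3! + 8!/4! - 8!/5! + 8!/6! - 8!/7! + 8!/8!
= 40320 - 40320 + 20160 - 6720 + 1680 - 336 + 56 - 8 + 1
= 14833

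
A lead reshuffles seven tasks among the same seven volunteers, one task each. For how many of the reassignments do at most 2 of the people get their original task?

# with exactly i fixed is C(7,i)·!(7-i); sum over i=0..2:
  i=0: C(7,0)·!7 = 1·1854 = 1854
  i=1: C(7,1)·!6 = 7·265 = 1855
  i=2: C(7,2)·!5 = 21·44 = 924
Total = 4633.

4633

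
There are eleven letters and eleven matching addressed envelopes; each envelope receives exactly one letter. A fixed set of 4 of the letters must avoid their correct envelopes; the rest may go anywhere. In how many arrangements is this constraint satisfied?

27422640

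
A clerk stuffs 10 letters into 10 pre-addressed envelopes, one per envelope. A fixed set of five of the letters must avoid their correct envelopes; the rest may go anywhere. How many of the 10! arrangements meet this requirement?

2170680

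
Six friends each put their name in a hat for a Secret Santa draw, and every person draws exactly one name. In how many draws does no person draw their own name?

265

Use !n = (n-1)(!(n-1) + !(n-2)).
!6 = 5·(44 + 9) = 5·53 = 265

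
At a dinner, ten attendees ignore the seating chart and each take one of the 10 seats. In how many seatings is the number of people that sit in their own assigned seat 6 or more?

Sum C(10,i)·!(10-i) for i = 6..10:
  i=6: C(10,6)·!4 = 210·9 = 1890
  i=7: C(10,7)·!3 = 120·2 = 240
  i=8: C(10,8)·!2 = 45·1 = 45
  i=9: C(10,9)·!1 = 10·0 = 0
  i=10: C(10,10)·!0 = 1·1 = 1
Total = 2176.

2176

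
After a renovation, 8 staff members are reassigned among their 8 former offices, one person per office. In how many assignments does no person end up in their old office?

14833

The subfactorial !8 = [8!/e] (nearest integer).
8! = 40320, and 40320/e ≈ 14832.90, so !8 = 14833.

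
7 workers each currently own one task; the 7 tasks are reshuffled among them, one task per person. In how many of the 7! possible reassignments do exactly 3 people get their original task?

315

Pick the 3 fixed positions: C(7,3) = 35 ways.
The other 4 form a derangement: !4 = 9.
Total: 35 × 9 = 315.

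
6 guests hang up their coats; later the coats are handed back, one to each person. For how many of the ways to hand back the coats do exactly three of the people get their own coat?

Choose which 3 of the 6 are fixed: C(6,3) = 20.
The remaining 3 must be deranged: !3 = 2.
Total: 20 × 2 = 40.

40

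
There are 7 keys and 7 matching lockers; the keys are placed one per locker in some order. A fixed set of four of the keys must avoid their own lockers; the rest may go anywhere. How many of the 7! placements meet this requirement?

Let A_j be the event that the j-th constrained one is fixed. By inclusion-exclusion over the 4 events:
Σ_{j=0}^{4} (-1)^j C(4,j)(7-j)!
= C(4,0)·7! - C(4,1)·6! + C(4,2)·5! - C(4,3)·4! + C(4,4)·3!
= 5040 - 2880 + 720 - 96 + 6
= 2790

2790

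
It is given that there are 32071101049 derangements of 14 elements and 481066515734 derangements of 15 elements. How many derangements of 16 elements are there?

!16 = (16-1)·(!15 + !14) = 15·(481066515734 + 32071101049) = 15·513137616783 = 7697064251745.

7697064251745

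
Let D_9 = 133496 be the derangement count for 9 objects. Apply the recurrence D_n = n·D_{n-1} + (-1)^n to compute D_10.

1334961

D_10 = 10·133496 + 1 = 1334961.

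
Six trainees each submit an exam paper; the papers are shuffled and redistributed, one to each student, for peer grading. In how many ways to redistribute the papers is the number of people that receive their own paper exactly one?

264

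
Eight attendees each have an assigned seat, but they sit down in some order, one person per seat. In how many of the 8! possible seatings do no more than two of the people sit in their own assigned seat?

37085

Sum C(8,i)·!(8-i) for i = 0..2:
  i=0: C(8,0)·!8 = 1·14833 = 14833
  i=1: C(8,1)·!7 = 8·1854 = 14832
  i=2: C(8,2)·!6 = 28·265 = 7420
Total = 37085.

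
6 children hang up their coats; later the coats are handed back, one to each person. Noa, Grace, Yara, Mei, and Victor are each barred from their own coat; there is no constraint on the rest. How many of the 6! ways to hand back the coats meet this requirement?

309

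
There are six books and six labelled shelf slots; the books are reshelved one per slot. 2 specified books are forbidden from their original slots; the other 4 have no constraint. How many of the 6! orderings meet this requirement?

Let A_j be the event that the j-th constrained one is fixed. By inclusion-exclusion over the 2 events:
Σ_{j=0}^{2} (-1)^j C(2,j)(6-j)!
= C(2,0)·6! - C(2,1)·5! + C(2,2)·4!
= 720 - 240 + 24
= 504

504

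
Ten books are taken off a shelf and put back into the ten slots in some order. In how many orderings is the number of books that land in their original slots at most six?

3628514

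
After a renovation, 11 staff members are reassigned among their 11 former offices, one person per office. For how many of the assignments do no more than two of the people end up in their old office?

Sum C(11,i)·!(11-i) for i = 0..2:
  i=0: C(11,0)·!11 = 1·14684570 = 14684570
  i=1: C(11,1)·!10 = 11·1334961 = 14684571
  i=2: C(11,2)·!9 = 55·133496 = 7342280
Total = 36711421.

36711421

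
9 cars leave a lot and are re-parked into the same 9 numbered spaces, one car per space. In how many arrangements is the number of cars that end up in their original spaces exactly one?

133497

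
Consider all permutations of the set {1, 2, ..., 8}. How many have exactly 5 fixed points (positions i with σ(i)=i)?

112

Choose which 5 of the 8 are fixed: C(8,5) = 56.
The remaining 3 must be deranged: !3 = 2.
Total: 56 × 2 = 112.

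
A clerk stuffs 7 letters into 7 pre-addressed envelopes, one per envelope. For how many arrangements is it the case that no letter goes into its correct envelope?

1854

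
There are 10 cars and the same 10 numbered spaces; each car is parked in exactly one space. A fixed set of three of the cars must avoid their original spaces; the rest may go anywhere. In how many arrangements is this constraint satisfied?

Inclusion-exclusion on the 3 forbidden self-matches:
Σ_{j=0}^{3} (-1)^j C(3,j)(10-j)!
= C(3,0)·10! - C(3,1)·9! + C(3,2)·8! - C(3,3)·7!
= 3628800 - 1088640 + 120960 - 5040
= 2656080

2656080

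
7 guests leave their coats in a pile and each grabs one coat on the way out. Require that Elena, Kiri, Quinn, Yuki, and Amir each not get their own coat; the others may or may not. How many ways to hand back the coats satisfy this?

2428

Inclusion-exclusion on the 5 forbidden self-matches:
Σ_{j=0}^{5} (-1)^j C(5,j)(7-j)!
= C(5,0)·7! - C(5,1)·6! + C(5,2)·5! - C(5,3)·4! + C(5,4)·3! - C(5,5)·2!
= 5040 - 3600 + 1200 - 240 + 30 - 2
= 2428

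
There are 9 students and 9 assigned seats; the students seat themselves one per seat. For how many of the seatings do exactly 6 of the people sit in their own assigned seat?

168

Pick the 6 fixed positions: C(9,6) = 84 ways.
The remaining 3 must be deranged: !3 = 2.
Total: 84 × 2 = 168.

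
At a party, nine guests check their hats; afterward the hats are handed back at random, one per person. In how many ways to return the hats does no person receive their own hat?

By inclusion-exclusion, !9 = Σ (-1)^k · 9!/k! for k=0..9
= 9! - 9!/1! + 9!/2! - 9!/3! + 9!/4! - 9!/5! + 9!/6! - 9!/7! + 9!/8! - 9!/9!
= 362880 - 362880 + 181440 - 60480 + 15120 - 3024 + 504 - 72 + 9 - 1
= 133496

133496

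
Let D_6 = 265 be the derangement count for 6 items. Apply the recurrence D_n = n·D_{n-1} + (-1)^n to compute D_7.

1854

D_7 = 7·265 - 1 = 1854.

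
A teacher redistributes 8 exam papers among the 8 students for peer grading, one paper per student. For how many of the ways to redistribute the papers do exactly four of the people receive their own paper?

630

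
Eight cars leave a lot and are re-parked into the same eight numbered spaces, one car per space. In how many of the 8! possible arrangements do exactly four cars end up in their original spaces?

630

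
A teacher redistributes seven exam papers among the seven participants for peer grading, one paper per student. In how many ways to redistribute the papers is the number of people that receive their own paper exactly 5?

21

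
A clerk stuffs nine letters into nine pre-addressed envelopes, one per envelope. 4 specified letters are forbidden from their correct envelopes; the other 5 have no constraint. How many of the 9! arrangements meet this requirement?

229080

Inclusion-exclusion on the 4 forbidden self-matches:
Σ_{j=0}^{4} (-1)^j C(4,j)(9-j)!
= C(4,0)·9! - C(4,1)·8! + C(4,2)·7! - C(4,3)·6! + C(4,4)·5!
= 362880 - 161280 + 30240 - 2880 + 120
= 229080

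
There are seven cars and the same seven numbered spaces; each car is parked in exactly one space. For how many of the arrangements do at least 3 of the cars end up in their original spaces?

407

# with exactly i fixed is C(7,i)·!(7-i); sum over i=3..7:
  i=3: C(7,3)·!4 = 35·9 = 315
  i=4: C(7,4)·!3 = 35·2 = 70
  i=5: C(7,5)·!2 = 21·1 = 21
  i=6: C(7,6)·!1 = 7·0 = 0
  i=7: C(7,7)·!0 = 1·1 = 1
Total = 407.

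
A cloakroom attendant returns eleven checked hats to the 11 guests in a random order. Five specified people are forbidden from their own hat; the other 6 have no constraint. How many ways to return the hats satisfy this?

Inclusion-exclusion on the 5 forbidden self-matches:
Σ_{j=0}^{5} (-1)^j C(5,j)(11-j)!
= C(5,0)·11! - C(5,1)·10! + C(5,2)·9! - C(5,3)·8! + C(5,4)·7! - C(5,5)·6!
= 39916800 - 18144000 + 3628800 - 403200 + 25200 - 720
= 25022880

25022880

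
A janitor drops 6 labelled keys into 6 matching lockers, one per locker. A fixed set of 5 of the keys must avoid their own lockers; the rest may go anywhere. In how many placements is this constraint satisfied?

309

Let A_j be the event that the j-th constrained one is fixed. By inclusion-exclusion over the 5 events:
Σ_{j=0}^{5} (-1)^j C(5,j)(6-j)!
= C(5,0)·6! - C(5,1)·5! + C(5,2)·4! - C(5,3)·3! + C(5,4)·2! - C(5,5)·1!
= 720 - 600 + 240 - 60 + 10 - 1
= 309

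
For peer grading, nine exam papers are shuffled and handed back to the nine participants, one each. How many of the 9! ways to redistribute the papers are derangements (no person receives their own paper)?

133496

By inclusion-exclusion, !9 = Σ (-1)^k · 9!/k! for k=0..9
= 9! - 9!/1! + 9!/2! - 9!/3! + 9!/4! - 9!/5! + 9!/6! - 9!/7! + 9!/8! - 9!/9!
= 362880 - 362880 + 181440 - 60480 + 15120 - 3024 + 504 - 72 + 9 - 1
= 133496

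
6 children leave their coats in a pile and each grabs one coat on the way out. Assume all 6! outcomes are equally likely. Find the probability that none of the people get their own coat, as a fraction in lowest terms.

Favorable outcomes: !6 = 265.
Total outcomes: 6! = 720.
Probability = 265/720 = 53/144.

53/144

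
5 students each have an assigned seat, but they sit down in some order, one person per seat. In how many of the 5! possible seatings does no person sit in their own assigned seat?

44

The subfactorial !5 = [5!/e] (nearest integer).
5! = 120, and 120/e ≈ 44.15, so !5 = 44.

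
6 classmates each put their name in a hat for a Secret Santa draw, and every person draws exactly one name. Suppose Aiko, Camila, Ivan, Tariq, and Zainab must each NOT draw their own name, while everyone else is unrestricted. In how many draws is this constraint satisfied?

Let A_j be the event that the j-th constrained one is fixed. By inclusion-exclusion over the 5 events:
Σ_{j=0}^{5} (-1)^j C(5,j)(6-j)!
= C(5,0)·6! - C(5,1)·5! + C(5,2)·4! - C(5,3)·3! + C(5,4)·2! - C(5,5)·1!
= 720 - 600 + 240 - 60 + 10 - 1
= 309

309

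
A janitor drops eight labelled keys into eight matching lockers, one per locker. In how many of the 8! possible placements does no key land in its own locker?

14833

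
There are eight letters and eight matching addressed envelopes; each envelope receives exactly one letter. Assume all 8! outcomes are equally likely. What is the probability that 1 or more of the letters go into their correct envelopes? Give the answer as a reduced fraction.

Favorable outcomes: Σ_{i≥1} C(8,i)·!(8-i) = 8·1854 + 28·265 + 56·44 + 70·9 + 56·2 + 28·1 + 8·0 + 1·1 = 25487.
Total outcomes: 8! = 40320.
Probability = 25487/40320 = 3641/5760.

3641/5760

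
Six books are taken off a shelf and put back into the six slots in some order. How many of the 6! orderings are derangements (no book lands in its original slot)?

265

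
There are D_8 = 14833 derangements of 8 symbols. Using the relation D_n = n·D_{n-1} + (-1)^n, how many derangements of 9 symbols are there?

133496

D_9 = 9·14833 - 1 = 133496.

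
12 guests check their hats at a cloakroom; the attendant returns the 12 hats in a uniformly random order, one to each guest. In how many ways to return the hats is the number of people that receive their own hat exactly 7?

34848

Pick the 7 fixed positions: C(12,7) = 792 ways.
The remaining 5 must be deranged: !5 = 44.
Total: 792 × 44 = 34848.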